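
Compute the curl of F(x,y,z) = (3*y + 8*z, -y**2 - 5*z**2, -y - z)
(10*z - 1, 8, -3)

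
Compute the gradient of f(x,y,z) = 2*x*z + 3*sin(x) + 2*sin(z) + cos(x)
(2*z - sin(x) + 3*cos(x), 0, 2*x + 2*cos(z))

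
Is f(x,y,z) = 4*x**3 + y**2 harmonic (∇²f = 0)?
No, ∇²f = 24*x + 2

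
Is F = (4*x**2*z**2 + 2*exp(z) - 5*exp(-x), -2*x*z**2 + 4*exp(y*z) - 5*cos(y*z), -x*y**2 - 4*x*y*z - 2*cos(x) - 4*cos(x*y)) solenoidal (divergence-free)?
No, ∇·F = -4*x*y + 8*x*z**2 + 4*z*exp(y*z) + 5*z*sin(y*z) + 5*exp(-x)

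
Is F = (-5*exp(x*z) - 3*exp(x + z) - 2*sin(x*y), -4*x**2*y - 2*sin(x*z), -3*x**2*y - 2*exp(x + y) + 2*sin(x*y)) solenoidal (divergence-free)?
No, ∇·F = -4*x**2 - 2*y*cos(x*y) - 5*z*exp(x*z) - 3*exp(x + z)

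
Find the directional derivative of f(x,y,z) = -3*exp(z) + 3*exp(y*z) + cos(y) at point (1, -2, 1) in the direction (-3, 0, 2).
6*sqrt(13)*(-exp(3) - 2)*exp(-2)/13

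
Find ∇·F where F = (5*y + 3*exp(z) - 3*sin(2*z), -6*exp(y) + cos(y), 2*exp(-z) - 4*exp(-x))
-6*exp(y) - sin(y) - 2*exp(-z)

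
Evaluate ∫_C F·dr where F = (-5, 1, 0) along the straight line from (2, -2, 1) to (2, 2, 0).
4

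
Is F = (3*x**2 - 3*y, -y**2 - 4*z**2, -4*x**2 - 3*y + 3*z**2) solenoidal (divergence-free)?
No, ∇·F = 6*x - 2*y + 6*z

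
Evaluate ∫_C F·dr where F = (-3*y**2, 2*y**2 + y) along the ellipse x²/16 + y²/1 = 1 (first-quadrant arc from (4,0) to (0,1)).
55/6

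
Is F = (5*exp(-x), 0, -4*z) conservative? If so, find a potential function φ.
Yes, F is conservative. φ = -2*z**2 - 5*exp(-x)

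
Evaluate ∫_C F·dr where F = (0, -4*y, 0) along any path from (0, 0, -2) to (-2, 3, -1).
-18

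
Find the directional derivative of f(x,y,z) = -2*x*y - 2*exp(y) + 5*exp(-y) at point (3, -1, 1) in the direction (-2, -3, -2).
sqrt(17)*(6 + 14*E + 15*exp(2))*exp(-1)/17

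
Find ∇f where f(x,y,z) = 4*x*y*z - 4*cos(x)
(4*y*z + 4*sin(x), 4*x*z, 4*x*y)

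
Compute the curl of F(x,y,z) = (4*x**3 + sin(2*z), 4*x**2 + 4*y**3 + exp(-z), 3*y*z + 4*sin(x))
(3*z + exp(-z), -4*cos(x) + 2*cos(2*z), 8*x)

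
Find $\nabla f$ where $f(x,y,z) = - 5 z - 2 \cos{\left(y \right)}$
(0, 2*sin(y), -5)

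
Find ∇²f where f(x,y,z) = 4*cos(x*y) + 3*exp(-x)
(-4*(x**2 + y**2)*exp(x)*cos(x*y) + 3)*exp(-x)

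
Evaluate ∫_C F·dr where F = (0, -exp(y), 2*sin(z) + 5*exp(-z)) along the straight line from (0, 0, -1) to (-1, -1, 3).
-exp(-1) - 5*exp(-3) + 1 + 2*cos(1) - 2*cos(3) + 5*E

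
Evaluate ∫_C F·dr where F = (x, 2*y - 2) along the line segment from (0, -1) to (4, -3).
20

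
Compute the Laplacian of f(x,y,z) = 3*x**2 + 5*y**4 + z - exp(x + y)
60*y**2 - 2*exp(x + y) + 6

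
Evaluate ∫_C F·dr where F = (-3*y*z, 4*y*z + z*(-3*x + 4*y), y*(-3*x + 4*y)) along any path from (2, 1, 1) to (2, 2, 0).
2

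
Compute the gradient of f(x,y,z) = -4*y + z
(0, -4, 1)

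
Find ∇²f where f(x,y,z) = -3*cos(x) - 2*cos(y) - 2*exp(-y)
3*cos(x) + 2*cos(y) - 2*exp(-y)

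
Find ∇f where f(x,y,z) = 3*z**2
(0, 0, 6*z)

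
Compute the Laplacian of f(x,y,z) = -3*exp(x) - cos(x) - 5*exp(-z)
-3*exp(x) + cos(x) - 5*exp(-z)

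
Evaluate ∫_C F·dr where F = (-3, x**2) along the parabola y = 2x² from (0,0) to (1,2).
-2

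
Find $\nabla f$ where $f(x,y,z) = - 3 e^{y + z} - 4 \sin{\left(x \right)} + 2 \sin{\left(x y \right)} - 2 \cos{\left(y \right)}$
(2*y*cos(x*y) - 4*cos(x), 2*x*cos(x*y) - 3*exp(y + z) + 2*sin(y), -3*exp(y + z))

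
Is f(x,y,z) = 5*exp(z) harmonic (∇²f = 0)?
No, ∇²f = 5*exp(z)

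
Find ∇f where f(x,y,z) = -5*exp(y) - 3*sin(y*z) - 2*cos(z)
(0, -3*z*cos(y*z) - 5*exp(y), -3*y*cos(y*z) + 2*sin(z))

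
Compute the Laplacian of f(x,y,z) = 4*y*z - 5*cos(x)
5*cos(x)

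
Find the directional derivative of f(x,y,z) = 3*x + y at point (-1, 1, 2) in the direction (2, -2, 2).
2*sqrt(3)/3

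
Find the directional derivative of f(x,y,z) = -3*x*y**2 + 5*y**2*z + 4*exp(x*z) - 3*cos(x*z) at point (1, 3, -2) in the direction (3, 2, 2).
sqrt(17)*(-147*exp(2) - 16 + 12*exp(2)*sin(2))*exp(-2)/17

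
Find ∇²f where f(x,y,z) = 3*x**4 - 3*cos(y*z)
36*x**2 + 3*y**2*cos(y*z) + 3*z**2*cos(y*z)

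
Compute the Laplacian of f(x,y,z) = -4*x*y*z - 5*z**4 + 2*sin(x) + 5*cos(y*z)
-5*y**2*cos(y*z) - 5*z**2*cos(y*z) - 60*z**2 - 2*sin(x)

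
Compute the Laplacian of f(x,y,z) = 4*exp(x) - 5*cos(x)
4*exp(x) + 5*cos(x)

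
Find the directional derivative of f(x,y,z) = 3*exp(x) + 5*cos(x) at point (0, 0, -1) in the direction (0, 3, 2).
0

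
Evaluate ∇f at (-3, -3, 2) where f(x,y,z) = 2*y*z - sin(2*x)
(-2*cos(6), 4, -6)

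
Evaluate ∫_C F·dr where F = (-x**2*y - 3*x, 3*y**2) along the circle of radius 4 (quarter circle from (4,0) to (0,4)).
16*pi + 88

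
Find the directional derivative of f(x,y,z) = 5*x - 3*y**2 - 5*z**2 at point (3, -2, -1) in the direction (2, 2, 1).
44/3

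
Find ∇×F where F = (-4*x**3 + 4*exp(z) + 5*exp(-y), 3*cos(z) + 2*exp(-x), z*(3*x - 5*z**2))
(3*sin(z), -3*z + 4*exp(z), 5*exp(-y) - 2*exp(-x))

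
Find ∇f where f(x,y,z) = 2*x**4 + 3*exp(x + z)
(8*x**3 + 3*exp(x + z), 0, 3*exp(x + z))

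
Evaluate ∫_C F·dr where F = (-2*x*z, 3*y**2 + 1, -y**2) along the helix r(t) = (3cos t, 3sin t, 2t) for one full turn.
-36*pi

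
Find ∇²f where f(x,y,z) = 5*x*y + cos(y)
-cos(y)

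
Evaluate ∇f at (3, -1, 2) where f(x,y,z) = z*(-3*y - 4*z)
(0, -6, -13)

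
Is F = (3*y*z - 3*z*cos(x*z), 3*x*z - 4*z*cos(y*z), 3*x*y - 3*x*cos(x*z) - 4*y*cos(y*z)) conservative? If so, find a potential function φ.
Yes, F is conservative. φ = 3*x*y*z - 3*sin(x*z) - 4*sin(y*z)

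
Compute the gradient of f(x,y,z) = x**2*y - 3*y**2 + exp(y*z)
(2*x*y, x**2 - 6*y + z*exp(y*z), y*exp(y*z))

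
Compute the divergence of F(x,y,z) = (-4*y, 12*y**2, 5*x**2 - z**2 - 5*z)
24*y - 2*z - 5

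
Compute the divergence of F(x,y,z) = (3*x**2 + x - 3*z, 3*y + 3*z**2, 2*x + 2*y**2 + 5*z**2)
6*x + 10*z + 4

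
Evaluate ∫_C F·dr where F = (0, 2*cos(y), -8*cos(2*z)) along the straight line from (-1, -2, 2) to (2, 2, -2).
8*sin(4) + 4*sin(2)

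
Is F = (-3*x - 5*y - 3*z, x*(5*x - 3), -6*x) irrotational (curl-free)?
No, ∇×F = (0, 3, 10*x + 2)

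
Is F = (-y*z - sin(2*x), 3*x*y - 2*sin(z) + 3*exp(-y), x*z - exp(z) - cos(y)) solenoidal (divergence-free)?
No, ∇·F = 4*x - exp(z) - 2*cos(2*x) - 3*exp(-y)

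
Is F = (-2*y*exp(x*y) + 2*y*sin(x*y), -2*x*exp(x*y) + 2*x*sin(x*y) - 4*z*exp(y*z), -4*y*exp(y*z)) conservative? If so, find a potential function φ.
Yes, F is conservative. φ = -2*exp(x*y) - 4*exp(y*z) - 2*cos(x*y)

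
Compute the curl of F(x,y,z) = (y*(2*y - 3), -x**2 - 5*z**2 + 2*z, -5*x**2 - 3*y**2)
(-6*y + 10*z - 2, 10*x, -2*x - 4*y + 3)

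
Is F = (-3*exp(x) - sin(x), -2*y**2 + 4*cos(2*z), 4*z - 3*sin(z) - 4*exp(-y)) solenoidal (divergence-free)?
No, ∇·F = -4*y - 3*exp(x) - cos(x) - 3*cos(z) + 4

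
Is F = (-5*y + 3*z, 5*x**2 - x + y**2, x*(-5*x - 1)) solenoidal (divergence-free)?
No, ∇·F = 2*y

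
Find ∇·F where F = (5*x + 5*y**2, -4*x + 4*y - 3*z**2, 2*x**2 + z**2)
2*z + 9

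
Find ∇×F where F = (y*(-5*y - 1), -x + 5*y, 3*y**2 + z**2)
(6*y, 0, 10*y)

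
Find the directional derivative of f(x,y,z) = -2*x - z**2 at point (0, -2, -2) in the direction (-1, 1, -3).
-10*sqrt(11)/11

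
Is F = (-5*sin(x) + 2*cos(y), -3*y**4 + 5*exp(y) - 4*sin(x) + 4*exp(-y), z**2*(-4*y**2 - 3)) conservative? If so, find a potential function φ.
No, ∇×F = (-8*y*z**2, 0, 2*sin(y) - 4*cos(x)) ≠ 0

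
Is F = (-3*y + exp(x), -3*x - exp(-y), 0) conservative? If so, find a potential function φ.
Yes, F is conservative. φ = -3*x*y + exp(x) + exp(-y)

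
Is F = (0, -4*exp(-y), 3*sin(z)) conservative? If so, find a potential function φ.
Yes, F is conservative. φ = -3*cos(z) + 4*exp(-y)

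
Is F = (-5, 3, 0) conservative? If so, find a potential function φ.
Yes, F is conservative. φ = -5*x + 3*y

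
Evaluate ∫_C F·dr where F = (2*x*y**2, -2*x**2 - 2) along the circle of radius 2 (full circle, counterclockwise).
0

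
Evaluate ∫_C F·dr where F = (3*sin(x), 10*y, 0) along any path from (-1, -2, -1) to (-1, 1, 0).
-15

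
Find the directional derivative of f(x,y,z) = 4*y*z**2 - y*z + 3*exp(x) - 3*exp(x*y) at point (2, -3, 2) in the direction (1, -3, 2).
3*sqrt(14)*(-44*exp(6) + 9 + exp(8))*exp(-6)/14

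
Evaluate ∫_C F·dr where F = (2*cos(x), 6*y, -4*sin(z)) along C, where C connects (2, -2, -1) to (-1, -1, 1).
-9 - 2*sin(2) - 2*sin(1)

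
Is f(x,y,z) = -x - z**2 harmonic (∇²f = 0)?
No, ∇²f = -2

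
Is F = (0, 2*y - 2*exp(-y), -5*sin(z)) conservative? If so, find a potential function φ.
Yes, F is conservative. φ = y**2 + 5*cos(z) + 2*exp(-y)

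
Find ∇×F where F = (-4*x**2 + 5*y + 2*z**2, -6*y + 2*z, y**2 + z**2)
(2*y - 2, 4*z, -5)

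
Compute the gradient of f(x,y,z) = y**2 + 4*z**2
(0, 2*y, 8*z)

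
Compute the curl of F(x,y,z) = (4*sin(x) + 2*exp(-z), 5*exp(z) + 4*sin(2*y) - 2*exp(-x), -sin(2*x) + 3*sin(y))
(-5*exp(z) + 3*cos(y), 2*cos(2*x) - 2*exp(-z), 2*exp(-x))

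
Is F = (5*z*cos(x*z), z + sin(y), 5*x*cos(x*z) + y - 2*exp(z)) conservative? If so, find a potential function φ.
Yes, F is conservative. φ = y*z - 2*exp(z) + 5*sin(x*z) - cos(y)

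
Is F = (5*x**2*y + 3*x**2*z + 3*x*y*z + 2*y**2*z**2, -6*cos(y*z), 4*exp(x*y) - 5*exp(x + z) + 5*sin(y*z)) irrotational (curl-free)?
No, ∇×F = (4*x*exp(x*y) - 6*y*sin(y*z) + 5*z*cos(y*z), 3*x**2 + 3*x*y + 4*y**2*z - 4*y*exp(x*y) + 5*exp(x + z), -5*x**2 - 3*x*z - 4*y*z**2)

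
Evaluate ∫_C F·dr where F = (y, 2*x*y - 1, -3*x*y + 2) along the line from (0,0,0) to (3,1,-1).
7/2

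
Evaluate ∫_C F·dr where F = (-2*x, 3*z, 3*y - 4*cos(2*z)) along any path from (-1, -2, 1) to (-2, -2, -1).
4*sin(2) + 9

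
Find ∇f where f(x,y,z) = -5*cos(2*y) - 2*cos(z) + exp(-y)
(0, 10*sin(2*y) - exp(-y), 2*sin(z))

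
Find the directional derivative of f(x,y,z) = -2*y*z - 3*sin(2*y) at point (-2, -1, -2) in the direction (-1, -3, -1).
2*sqrt(11)*(-7 + 9*cos(2))/11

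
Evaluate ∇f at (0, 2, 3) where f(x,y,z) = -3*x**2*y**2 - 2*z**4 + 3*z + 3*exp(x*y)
(6, 0, -213)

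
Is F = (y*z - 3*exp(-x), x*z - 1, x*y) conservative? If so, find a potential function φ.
Yes, F is conservative. φ = x*y*z - y + 3*exp(-x)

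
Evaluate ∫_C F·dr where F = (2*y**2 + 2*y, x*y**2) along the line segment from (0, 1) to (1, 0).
19/12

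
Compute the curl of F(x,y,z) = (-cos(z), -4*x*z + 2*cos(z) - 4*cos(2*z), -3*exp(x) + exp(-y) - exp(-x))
(4*x + 2*sin(z) - 8*sin(2*z) - exp(-y), 3*exp(x) + sin(z) - exp(-x), -4*z)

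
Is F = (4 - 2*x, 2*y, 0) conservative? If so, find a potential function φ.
Yes, F is conservative. φ = -x**2 + 4*x + y**2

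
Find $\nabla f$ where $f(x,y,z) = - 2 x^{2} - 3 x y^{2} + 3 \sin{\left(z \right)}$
(-4*x - 3*y**2, -6*x*y, 3*cos(z))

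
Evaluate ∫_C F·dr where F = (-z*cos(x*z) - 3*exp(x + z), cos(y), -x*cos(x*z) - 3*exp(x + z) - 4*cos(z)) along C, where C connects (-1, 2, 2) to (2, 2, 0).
-3*exp(2) + 3*sin(2) + 3*E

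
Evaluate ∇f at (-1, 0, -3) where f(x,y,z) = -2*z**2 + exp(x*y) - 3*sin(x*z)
(9*cos(3), -1, 3*cos(3) + 12)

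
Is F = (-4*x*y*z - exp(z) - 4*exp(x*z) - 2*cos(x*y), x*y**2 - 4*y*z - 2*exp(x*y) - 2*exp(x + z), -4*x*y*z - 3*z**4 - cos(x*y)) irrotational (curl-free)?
No, ∇×F = (-4*x*z + x*sin(x*y) + 4*y + 2*exp(x + z), -4*x*y - 4*x*exp(x*z) + 4*y*z - y*sin(x*y) - exp(z), 4*x*z - 2*x*sin(x*y) + y**2 - 2*y*exp(x*y) - 2*exp(x + z))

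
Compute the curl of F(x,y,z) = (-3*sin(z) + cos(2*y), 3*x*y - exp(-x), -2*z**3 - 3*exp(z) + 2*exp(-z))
(0, -3*cos(z), 3*y + 2*sin(2*y) + exp(-x))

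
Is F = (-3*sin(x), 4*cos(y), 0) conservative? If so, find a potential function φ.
Yes, F is conservative. φ = 4*sin(y) + 3*cos(x)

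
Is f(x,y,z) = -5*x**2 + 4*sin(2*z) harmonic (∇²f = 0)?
No, ∇²f = -16*sin(2*z) - 10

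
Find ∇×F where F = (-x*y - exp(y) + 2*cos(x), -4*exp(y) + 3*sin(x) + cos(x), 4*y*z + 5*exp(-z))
(4*z, 0, x + exp(y) - sin(x) + 3*cos(x))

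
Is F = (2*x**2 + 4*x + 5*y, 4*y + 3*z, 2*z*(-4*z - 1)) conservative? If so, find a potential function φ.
No, ∇×F = (-3, 0, -5) ≠ 0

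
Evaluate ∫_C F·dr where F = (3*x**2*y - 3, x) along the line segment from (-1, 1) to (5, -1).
-94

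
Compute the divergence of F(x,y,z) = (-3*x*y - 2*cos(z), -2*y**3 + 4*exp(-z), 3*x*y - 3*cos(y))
3*y*(-2*y - 1)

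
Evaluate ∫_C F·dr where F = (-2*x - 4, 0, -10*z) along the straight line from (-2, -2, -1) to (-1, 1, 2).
-16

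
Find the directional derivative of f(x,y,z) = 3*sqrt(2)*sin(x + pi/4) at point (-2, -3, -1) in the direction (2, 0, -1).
6*sqrt(10)*sin(pi/4 + 2)/5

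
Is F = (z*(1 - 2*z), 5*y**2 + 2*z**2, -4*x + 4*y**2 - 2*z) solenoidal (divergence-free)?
No, ∇·F = 10*y - 2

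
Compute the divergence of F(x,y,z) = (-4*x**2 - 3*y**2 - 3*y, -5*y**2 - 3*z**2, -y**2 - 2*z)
-8*x - 10*y - 2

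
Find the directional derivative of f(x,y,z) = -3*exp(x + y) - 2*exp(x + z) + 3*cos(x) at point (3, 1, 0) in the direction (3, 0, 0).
-3*exp(4) - 2*exp(3) - 3*sin(3)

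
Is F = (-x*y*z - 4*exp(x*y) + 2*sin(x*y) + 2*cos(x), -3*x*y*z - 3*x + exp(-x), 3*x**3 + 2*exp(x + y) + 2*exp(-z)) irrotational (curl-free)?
No, ∇×F = (3*x*y + 2*exp(x + y), -9*x**2 - x*y - 2*exp(x + y), x*z + 4*x*exp(x*y) - 2*x*cos(x*y) - 3*y*z - 3 - exp(-x))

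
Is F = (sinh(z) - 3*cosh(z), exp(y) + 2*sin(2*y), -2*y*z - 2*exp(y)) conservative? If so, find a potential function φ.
No, ∇×F = (-2*z - 2*exp(y), -3*sinh(z) + cosh(z), 0) ≠ 0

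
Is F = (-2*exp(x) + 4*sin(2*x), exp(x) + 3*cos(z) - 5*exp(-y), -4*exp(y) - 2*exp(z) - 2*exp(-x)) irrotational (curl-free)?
No, ∇×F = (-4*exp(y) + 3*sin(z), -2*exp(-x), exp(x))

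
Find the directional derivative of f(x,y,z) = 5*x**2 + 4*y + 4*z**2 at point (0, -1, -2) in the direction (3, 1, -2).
18*sqrt(14)/7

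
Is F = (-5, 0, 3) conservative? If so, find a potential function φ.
Yes, F is conservative. φ = -5*x + 3*z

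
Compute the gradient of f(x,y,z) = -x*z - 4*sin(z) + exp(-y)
(-z, -exp(-y), -x - 4*cos(z))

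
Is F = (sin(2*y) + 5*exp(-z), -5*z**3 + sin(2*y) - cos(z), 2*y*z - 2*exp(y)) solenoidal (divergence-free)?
No, ∇·F = 2*y + 2*cos(2*y)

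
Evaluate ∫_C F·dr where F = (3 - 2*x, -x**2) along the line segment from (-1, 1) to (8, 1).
-36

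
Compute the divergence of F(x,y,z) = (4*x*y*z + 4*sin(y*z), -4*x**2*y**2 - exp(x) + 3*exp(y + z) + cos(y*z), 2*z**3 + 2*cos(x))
-8*x**2*y + 4*y*z + 6*z**2 - z*sin(y*z) + 3*exp(y + z)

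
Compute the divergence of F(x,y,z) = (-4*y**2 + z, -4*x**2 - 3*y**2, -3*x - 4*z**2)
-6*y - 8*z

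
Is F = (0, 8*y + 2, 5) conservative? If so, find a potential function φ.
Yes, F is conservative. φ = 4*y**2 + 2*y + 5*z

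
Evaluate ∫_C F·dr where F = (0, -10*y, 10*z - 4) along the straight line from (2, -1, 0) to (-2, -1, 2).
12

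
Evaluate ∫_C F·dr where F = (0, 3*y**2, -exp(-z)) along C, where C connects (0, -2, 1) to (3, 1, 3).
-exp(-1) + exp(-3) + 9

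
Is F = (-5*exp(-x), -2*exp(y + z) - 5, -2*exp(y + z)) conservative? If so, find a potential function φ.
Yes, F is conservative. φ = -5*y - 2*exp(y + z) + 5*exp(-x)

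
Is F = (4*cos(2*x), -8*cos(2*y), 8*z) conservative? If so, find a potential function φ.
Yes, F is conservative. φ = 4*z**2 + 2*sin(2*x) - 4*sin(2*y)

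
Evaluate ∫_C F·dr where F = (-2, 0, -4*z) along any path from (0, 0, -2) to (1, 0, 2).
-2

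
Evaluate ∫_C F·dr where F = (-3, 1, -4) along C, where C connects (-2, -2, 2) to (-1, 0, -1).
11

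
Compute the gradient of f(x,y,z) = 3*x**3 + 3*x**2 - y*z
(3*x*(3*x + 2), -z, -y)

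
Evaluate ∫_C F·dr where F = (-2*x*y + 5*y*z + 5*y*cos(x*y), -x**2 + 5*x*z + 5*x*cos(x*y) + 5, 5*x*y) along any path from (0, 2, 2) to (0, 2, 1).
0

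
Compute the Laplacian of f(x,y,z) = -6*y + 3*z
0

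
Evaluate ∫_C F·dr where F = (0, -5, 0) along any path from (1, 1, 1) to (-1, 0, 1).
5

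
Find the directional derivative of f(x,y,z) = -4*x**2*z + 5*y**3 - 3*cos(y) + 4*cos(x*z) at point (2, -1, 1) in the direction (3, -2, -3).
3*sqrt(22)*(-5 + sin(1) + 2*sin(2))/11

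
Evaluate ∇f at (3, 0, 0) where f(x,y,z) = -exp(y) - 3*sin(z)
(0, -1, -3)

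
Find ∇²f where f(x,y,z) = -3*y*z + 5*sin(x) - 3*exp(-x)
-5*sin(x) - 3*exp(-x)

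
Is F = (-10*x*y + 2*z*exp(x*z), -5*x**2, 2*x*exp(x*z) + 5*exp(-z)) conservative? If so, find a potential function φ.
Yes, F is conservative. φ = -5*x**2*y + 2*exp(x*z) - 5*exp(-z)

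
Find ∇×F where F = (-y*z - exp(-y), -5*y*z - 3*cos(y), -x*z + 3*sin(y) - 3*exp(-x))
(5*y + 3*cos(y), -y + z - 3*exp(-x), z - exp(-y))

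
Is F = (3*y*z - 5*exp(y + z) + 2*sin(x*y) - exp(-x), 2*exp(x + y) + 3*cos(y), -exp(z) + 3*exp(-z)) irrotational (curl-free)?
No, ∇×F = (0, 3*y - 5*exp(y + z), -2*x*cos(x*y) - 3*z + 2*exp(x + y) + 5*exp(y + z))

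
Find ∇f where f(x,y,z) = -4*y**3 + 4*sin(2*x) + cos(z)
(8*cos(2*x), -12*y**2, -sin(z))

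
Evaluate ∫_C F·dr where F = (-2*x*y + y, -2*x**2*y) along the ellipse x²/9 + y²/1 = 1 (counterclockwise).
-3*pi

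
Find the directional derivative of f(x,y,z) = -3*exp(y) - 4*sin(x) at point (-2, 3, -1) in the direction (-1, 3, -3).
sqrt(19)*(-9*exp(3) + 4*cos(2))/19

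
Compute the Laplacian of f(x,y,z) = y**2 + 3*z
2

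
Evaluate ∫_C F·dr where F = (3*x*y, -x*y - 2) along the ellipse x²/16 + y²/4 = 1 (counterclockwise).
0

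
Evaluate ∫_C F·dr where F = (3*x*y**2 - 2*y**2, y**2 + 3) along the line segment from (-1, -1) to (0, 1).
11/2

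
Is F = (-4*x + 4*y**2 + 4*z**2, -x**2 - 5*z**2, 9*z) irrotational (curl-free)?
No, ∇×F = (10*z, 8*z, -2*x - 8*y)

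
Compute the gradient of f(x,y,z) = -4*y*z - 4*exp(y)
(0, -4*z - 4*exp(y), -4*y)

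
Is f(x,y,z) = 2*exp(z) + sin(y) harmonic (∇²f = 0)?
No, ∇²f = 2*exp(z) - sin(y)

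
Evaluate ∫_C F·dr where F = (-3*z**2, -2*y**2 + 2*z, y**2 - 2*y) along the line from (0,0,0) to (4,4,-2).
-208/3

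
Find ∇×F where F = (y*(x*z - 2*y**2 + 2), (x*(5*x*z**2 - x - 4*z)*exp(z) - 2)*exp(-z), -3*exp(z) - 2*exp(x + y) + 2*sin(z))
(-10*x**2*z + 4*x - 2*exp(x + y) - 2*exp(-z), x*y + 2*exp(x + y), 10*x*z**2 - x*z - 2*x + 6*y**2 - 4*z - 2)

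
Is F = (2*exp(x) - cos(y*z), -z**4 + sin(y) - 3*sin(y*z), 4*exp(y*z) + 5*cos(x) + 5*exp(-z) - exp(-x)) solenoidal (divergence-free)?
No, ∇·F = 4*y*exp(y*z) - 3*z*cos(y*z) + 2*exp(x) + cos(y) - 5*exp(-z)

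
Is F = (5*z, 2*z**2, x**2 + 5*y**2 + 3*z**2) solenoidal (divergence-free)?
No, ∇·F = 6*z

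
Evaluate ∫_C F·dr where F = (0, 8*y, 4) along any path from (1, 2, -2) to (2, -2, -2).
0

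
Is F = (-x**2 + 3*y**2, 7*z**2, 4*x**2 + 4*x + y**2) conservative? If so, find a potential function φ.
No, ∇×F = (2*y - 14*z, -8*x - 4, -6*y) ≠ 0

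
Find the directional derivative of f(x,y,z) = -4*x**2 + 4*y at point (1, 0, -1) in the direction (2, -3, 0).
-28*sqrt(13)/13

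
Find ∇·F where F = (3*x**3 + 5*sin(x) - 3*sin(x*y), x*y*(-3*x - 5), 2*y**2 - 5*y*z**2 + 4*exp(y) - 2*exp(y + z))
6*x**2 - 5*x - 10*y*z - 3*y*cos(x*y) - 2*exp(y + z) + 5*cos(x)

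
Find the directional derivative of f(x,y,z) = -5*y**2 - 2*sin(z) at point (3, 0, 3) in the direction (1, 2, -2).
4*cos(3)/3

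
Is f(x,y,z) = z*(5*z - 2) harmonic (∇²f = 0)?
No, ∇²f = 10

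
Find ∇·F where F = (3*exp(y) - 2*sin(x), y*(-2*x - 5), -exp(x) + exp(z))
-2*x + exp(z) - 2*cos(x) - 5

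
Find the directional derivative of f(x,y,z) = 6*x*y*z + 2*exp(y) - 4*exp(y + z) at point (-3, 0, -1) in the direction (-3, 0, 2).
-8*sqrt(13)*exp(-1)/13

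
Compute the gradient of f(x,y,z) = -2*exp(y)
(0, -2*exp(y), 0)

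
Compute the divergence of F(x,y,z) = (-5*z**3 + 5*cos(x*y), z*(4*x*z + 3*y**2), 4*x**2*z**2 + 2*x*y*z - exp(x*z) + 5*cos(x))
8*x**2*z + 2*x*y - x*exp(x*z) + 6*y*z - 5*y*sin(x*y)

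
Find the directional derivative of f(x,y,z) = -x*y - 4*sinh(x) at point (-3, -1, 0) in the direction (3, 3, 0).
2*sqrt(2)*(1 - cosh(3))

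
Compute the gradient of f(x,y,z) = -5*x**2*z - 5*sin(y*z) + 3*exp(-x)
(-10*x*z - 3*exp(-x), -5*z*cos(y*z), -5*x**2 - 5*y*cos(y*z))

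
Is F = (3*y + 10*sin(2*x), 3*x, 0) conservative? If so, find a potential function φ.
Yes, F is conservative. φ = 3*x*y - 5*cos(2*x)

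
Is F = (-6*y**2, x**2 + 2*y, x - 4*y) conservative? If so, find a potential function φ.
No, ∇×F = (-4, -1, 2*x + 12*y) ≠ 0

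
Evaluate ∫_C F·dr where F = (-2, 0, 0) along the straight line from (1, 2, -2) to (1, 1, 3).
0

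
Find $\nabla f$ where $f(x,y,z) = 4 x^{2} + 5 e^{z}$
(8*x, 0, 5*exp(z))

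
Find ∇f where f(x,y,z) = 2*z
(0, 0, 2)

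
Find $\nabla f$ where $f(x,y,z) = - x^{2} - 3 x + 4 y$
(-2*x - 3, 4, 0)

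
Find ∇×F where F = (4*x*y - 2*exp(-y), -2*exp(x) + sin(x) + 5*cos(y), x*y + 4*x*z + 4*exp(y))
(x + 4*exp(y), -y - 4*z, -4*x - 2*exp(x) + cos(x) - 2*exp(-y))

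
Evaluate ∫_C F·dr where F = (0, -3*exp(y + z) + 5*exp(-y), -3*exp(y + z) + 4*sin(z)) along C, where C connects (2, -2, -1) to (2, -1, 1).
-5*E - 3 + 3*exp(-3) + 5*exp(2)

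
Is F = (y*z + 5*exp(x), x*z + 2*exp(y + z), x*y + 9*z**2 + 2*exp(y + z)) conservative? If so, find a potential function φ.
Yes, F is conservative. φ = x*y*z + 3*z**3 + 5*exp(x) + 2*exp(y + z)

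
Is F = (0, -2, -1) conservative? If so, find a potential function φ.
Yes, F is conservative. φ = -2*y - z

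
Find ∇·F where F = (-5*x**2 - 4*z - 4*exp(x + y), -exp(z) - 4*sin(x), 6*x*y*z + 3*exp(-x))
6*x*y - 10*x - 4*exp(x + y)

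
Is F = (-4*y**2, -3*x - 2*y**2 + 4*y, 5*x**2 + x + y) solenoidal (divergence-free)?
No, ∇·F = 4 - 4*y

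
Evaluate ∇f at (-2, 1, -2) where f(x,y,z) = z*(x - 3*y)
(-2, 6, -5)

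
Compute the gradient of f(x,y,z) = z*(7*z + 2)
(0, 0, 14*z + 2)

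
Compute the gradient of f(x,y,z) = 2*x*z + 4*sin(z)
(2*z, 0, 2*x + 4*cos(z))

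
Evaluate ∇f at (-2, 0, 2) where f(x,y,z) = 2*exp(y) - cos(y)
(0, 2, 0)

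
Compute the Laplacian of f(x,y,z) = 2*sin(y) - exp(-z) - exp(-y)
-2*sin(y) - exp(-z) - exp(-y)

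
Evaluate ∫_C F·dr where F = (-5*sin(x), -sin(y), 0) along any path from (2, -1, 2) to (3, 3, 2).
6*cos(3) - cos(1) - 5*cos(2)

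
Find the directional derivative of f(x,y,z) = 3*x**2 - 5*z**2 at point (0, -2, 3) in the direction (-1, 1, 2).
-10*sqrt(6)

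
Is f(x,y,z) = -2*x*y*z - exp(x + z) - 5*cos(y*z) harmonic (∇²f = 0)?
No, ∇²f = 5*y**2*cos(y*z) + 5*z**2*cos(y*z) - 2*exp(x + z)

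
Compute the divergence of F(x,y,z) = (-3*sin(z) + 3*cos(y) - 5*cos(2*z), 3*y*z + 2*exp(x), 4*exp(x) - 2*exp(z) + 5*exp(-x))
3*z - 2*exp(z)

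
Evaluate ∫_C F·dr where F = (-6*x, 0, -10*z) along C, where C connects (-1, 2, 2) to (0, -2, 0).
23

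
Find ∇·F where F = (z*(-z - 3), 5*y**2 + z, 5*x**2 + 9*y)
10*y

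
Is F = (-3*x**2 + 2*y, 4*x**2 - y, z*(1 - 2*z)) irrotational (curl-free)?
No, ∇×F = (0, 0, 8*x - 2)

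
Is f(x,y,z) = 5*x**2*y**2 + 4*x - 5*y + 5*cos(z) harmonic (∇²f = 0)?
No, ∇²f = 10*x**2 + 10*y**2 - 5*cos(z)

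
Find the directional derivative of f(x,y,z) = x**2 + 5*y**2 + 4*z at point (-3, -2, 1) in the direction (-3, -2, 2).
66*sqrt(17)/17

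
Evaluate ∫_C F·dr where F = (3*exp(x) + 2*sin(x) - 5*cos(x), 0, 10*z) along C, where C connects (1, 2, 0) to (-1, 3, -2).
-6*sinh(1) + 10*sin(1) + 20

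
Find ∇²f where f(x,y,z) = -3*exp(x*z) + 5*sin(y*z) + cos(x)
-3*x**2*exp(x*z) - 5*y**2*sin(y*z) - 3*z**2*exp(x*z) - 5*z**2*sin(y*z) - cos(x)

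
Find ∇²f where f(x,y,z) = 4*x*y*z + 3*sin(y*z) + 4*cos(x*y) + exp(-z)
-4*x**2*cos(x*y) - 3*y**2*sin(y*z) - 4*y**2*cos(x*y) - 3*z**2*sin(y*z) + exp(-z)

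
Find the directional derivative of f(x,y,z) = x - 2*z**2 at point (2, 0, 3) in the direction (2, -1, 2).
-22/3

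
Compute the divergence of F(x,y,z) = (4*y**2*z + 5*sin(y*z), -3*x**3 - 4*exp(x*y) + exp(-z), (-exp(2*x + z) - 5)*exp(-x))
-4*x*exp(x*y) - exp(x + z)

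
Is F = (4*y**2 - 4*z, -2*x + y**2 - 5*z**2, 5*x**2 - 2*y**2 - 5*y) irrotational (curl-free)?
No, ∇×F = (-4*y + 10*z - 5, -10*x - 4, -8*y - 2)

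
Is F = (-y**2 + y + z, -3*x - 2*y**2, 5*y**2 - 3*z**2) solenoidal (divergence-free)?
No, ∇·F = -4*y - 6*z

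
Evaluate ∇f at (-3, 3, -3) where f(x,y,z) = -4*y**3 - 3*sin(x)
(-3*cos(3), -108, 0)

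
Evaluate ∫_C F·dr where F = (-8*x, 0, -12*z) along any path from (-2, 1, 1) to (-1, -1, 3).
-36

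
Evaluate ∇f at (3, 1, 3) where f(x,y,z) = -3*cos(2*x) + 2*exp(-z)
(6*sin(6), 0, -2*exp(-3))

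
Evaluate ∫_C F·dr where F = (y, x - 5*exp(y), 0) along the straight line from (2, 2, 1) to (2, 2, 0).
0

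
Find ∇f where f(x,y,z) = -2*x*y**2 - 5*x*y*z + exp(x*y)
(y*(-2*y - 5*z + exp(x*y)), x*(-4*y - 5*z + exp(x*y)), -5*x*y)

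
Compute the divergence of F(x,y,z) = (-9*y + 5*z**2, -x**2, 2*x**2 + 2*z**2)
4*z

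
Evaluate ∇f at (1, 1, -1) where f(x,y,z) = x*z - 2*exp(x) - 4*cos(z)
(-2*E - 1, 0, 1 - 4*sin(1))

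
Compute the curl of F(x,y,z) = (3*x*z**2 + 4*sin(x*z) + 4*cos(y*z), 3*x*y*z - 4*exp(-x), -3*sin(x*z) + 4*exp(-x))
(-3*x*y, 6*x*z + 4*x*cos(x*z) - 4*y*sin(y*z) + 3*z*cos(x*z) + 4*exp(-x), 3*y*z + 4*z*sin(y*z) + 4*exp(-x))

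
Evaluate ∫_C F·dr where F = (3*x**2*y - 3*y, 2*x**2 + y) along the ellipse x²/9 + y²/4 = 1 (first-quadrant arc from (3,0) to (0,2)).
26 - 45*pi/8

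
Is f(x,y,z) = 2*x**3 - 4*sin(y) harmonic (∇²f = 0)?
No, ∇²f = 12*x + 4*sin(y)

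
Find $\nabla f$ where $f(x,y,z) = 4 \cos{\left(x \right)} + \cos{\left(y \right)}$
(-4*sin(x), -sin(y), 0)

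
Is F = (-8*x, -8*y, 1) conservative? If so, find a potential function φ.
Yes, F is conservative. φ = -4*x**2 - 4*y**2 + z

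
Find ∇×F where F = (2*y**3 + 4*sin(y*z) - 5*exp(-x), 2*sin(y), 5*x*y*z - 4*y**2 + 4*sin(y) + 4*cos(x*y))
(5*x*z - 4*x*sin(x*y) - 8*y + 4*cos(y), y*(-5*z + 4*sin(x*y) + 4*cos(y*z)), -6*y**2 - 4*z*cos(y*z))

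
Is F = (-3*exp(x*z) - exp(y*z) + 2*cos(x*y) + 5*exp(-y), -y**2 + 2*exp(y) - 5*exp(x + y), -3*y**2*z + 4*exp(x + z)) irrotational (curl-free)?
No, ∇×F = (-6*y*z, -3*x*exp(x*z) - y*exp(y*z) - 4*exp(x + z), 2*x*sin(x*y) + z*exp(y*z) - 5*exp(x + y) + 5*exp(-y))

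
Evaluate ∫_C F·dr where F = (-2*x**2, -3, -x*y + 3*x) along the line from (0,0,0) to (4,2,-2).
-166/3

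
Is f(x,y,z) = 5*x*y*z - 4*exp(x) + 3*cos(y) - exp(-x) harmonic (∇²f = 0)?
No, ∇²f = -4*exp(x) - 3*cos(y) - exp(-x)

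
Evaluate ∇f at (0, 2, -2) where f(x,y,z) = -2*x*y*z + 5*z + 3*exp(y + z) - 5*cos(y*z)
(8, 10*sin(4) + 3, 8 - 10*sin(4))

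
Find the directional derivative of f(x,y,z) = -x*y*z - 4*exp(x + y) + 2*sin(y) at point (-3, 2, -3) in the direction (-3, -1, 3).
sqrt(19)*(16 + E*(9 - 2*cos(2)))*exp(-1)/19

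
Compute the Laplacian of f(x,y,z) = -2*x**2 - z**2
-6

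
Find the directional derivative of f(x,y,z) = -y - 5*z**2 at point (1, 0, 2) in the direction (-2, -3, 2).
-37*sqrt(17)/17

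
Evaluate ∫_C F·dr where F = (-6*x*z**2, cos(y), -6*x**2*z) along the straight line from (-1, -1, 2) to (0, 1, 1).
2*sin(1) + 12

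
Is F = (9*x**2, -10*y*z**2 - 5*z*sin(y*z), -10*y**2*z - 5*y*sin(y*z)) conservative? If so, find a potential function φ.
Yes, F is conservative. φ = 3*x**3 - 5*y**2*z**2 + 5*cos(y*z)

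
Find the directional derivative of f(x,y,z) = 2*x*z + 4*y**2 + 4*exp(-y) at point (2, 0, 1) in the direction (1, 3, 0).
-sqrt(10)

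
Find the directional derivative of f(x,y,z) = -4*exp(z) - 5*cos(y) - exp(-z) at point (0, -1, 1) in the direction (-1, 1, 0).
-5*sqrt(2)*sin(1)/2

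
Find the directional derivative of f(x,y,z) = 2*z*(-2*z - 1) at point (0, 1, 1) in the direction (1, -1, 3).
-30*sqrt(11)/11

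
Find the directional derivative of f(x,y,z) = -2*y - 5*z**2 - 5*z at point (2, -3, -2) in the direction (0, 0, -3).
-15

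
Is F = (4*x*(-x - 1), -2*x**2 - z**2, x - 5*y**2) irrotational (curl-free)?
No, ∇×F = (-10*y + 2*z, -1, -4*x)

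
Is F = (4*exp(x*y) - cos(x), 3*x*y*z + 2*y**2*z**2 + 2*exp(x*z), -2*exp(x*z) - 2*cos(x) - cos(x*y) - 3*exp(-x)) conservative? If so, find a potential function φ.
No, ∇×F = (-3*x*y - 2*x*exp(x*z) + x*sin(x*y) - 4*y**2*z, -y*sin(x*y) + 2*z*exp(x*z) - 2*sin(x) - 3*exp(-x), -4*x*exp(x*y) + 3*y*z + 2*z*exp(x*z)) ≠ 0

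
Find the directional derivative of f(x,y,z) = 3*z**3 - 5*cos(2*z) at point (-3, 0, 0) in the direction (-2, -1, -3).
0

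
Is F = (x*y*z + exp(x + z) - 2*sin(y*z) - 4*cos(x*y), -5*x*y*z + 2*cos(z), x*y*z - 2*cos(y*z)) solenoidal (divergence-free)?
No, ∇·F = x*y - 5*x*z + y*z + 4*y*sin(x*y) + 2*y*sin(y*z) + exp(x + z)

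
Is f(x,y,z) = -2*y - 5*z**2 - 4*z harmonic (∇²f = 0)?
No, ∇²f = -10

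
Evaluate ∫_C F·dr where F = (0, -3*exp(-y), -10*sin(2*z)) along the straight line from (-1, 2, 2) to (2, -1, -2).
-(3 - 3*exp(3))*exp(-2)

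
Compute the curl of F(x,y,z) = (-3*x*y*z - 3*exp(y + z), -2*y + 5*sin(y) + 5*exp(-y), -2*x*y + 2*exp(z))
(-2*x, -3*x*y + 2*y - 3*exp(y + z), 3*x*z + 3*exp(y + z))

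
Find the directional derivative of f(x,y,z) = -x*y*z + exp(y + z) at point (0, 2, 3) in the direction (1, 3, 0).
3*sqrt(10)*(-2 + exp(5))/10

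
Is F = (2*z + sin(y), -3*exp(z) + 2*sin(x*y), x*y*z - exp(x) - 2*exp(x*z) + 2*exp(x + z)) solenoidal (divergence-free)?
No, ∇·F = x*y - 2*x*exp(x*z) + 2*x*cos(x*y) + 2*exp(x + z)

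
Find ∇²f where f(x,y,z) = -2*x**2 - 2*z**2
-8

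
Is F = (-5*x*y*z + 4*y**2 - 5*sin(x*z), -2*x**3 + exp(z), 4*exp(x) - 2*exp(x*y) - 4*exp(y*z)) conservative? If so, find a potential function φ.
No, ∇×F = (-2*x*exp(x*y) - 4*z*exp(y*z) - exp(z), -5*x*y - 5*x*cos(x*z) + 2*y*exp(x*y) - 4*exp(x), -6*x**2 + 5*x*z - 8*y) ≠ 0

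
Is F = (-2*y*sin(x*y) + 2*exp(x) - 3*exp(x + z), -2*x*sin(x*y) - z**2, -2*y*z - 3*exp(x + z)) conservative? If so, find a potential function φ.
Yes, F is conservative. φ = -y*z**2 + 2*exp(x) - 3*exp(x + z) + 2*cos(x*y)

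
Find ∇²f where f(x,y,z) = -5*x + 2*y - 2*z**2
-4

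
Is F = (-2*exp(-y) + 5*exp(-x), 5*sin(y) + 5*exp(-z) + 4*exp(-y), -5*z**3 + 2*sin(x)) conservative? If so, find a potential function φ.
No, ∇×F = (5*exp(-z), -2*cos(x), -2*exp(-y)) ≠ 0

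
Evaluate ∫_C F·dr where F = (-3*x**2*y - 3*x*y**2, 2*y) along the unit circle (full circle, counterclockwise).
3*pi/4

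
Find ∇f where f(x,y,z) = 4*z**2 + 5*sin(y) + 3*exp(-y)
(0, 5*cos(y) - 3*exp(-y), 8*z)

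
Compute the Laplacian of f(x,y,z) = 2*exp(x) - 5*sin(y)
2*exp(x) + 5*sin(y)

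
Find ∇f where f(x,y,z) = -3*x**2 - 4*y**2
(-6*x, -8*y, 0)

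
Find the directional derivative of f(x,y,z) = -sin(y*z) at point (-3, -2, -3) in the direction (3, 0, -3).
-sqrt(2)*cos(6)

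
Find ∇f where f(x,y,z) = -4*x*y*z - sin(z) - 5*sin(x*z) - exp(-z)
(-z*(4*y + 5*cos(x*z)), -4*x*z, -4*x*y - 5*x*cos(x*z) - cos(z) + exp(-z))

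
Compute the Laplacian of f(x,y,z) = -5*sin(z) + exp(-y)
5*sin(z) + exp(-y)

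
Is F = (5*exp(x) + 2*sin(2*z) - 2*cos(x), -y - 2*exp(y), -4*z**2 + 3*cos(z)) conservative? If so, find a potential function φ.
No, ∇×F = (0, 4*cos(2*z), 0) ≠ 0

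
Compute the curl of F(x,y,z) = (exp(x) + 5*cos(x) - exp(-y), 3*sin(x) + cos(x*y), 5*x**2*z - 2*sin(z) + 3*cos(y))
(-3*sin(y), -10*x*z, -y*sin(x*y) + 3*cos(x) - exp(-y))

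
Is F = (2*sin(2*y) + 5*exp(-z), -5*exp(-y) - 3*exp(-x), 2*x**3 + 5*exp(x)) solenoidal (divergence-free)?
No, ∇·F = 5*exp(-y)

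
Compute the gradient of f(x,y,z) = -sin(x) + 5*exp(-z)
(-cos(x), 0, -5*exp(-z))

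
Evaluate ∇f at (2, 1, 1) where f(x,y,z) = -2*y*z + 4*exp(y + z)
(0, -2 + 4*exp(2), -2 + 4*exp(2))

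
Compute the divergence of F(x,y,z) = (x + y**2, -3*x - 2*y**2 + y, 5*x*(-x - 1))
2 - 4*y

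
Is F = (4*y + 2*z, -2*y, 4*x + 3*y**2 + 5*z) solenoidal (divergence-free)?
No, ∇·F = 3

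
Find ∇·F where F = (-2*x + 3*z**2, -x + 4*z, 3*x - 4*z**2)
-8*z - 2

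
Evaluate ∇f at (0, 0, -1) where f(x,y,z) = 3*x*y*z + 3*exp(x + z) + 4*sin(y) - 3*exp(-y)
(3*exp(-1), 7, 3*exp(-1))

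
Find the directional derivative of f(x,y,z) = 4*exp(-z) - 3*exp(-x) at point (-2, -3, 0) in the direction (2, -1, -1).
sqrt(6)*(2/3 + exp(2))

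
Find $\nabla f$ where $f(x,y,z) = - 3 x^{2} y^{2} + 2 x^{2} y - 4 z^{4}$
(2*x*y*(2 - 3*y), x**2*(2 - 6*y), -16*z**3)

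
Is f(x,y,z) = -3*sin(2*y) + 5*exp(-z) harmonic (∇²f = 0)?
No, ∇²f = 12*sin(2*y) + 5*exp(-z)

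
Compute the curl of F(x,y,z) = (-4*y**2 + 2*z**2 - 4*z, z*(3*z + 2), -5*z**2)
(-6*z - 2, 4*z - 4, 8*y)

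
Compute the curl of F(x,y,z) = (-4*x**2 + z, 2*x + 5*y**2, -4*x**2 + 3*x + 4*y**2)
(8*y, 8*x - 2, 2)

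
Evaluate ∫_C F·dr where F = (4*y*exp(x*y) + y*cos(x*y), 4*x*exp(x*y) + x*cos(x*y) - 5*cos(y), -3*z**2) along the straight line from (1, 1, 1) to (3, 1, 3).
-26 - 4*E - sin(1) + sin(3) + 4*exp(3)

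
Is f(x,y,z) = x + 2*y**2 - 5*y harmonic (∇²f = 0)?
No, ∇²f = 4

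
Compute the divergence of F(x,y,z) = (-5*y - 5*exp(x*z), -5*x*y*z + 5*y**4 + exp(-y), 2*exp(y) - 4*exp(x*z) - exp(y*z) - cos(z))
-5*x*z - 4*x*exp(x*z) + 20*y**3 - y*exp(y*z) - 5*z*exp(x*z) + sin(z) - exp(-y)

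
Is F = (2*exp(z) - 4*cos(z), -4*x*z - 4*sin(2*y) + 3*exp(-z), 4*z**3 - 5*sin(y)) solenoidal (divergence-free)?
No, ∇·F = 12*z**2 - 8*cos(2*y)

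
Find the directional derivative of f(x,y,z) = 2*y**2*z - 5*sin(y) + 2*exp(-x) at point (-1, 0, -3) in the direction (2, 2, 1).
-4*E/3 - 10/3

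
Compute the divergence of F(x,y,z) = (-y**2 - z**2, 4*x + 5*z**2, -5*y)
0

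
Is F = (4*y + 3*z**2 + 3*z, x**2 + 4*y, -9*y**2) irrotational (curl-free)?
No, ∇×F = (-18*y, 6*z + 3, 2*x - 4)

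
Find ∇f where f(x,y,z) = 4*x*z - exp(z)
(4*z, 0, 4*x - exp(z))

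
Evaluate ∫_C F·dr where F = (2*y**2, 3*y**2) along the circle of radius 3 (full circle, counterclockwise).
0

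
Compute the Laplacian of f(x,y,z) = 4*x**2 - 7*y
8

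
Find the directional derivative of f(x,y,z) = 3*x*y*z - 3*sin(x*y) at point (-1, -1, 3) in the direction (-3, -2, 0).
15*sqrt(13)*(3 - cos(1))/13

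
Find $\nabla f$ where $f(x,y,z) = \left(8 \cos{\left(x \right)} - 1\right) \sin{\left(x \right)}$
(-cos(x) + 8*cos(2*x), 0, 0)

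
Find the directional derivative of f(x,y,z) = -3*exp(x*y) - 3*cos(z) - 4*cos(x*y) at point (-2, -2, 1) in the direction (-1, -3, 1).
sqrt(11)*(-24*exp(4) + 32*sin(4) + 3*sin(1))/11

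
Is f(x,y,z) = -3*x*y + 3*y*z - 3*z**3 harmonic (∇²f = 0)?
No, ∇²f = -18*z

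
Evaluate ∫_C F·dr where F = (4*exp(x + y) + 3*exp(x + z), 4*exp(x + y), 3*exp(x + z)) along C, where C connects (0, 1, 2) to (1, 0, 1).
0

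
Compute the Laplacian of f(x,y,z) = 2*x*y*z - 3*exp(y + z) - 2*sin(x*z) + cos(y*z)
2*x**2*sin(x*z) - y**2*cos(y*z) + 2*z**2*sin(x*z) - z**2*cos(y*z) - 6*exp(y + z)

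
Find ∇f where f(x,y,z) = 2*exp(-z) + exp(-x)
(-exp(-x), 0, -2*exp(-z))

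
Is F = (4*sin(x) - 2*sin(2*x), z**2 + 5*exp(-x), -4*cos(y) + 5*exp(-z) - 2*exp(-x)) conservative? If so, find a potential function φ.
No, ∇×F = (-2*z + 4*sin(y), -2*exp(-x), -5*exp(-x)) ≠ 0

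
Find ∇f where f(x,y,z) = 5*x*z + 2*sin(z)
(5*z, 0, 5*x + 2*cos(z))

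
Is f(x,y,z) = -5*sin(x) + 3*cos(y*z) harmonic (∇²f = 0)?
No, ∇²f = -3*y**2*cos(y*z) - 3*z**2*cos(y*z) + 5*sin(x)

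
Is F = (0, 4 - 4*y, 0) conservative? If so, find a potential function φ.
Yes, F is conservative. φ = 2*y*(2 - y)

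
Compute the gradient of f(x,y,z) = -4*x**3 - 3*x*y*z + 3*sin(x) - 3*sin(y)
(-12*x**2 - 3*y*z + 3*cos(x), -3*x*z - 3*cos(y), -3*x*y)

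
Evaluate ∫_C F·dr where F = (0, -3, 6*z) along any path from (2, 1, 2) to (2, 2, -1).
-12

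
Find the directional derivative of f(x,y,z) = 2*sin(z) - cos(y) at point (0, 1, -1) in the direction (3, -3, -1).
-sqrt(19)*(2*cos(1) + 3*sin(1))/19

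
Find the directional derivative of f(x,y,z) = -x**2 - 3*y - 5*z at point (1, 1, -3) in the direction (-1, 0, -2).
12*sqrt(5)/5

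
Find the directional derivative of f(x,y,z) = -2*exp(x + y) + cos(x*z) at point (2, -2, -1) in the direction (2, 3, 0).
-2*sqrt(13)*(sin(2) + 5)/13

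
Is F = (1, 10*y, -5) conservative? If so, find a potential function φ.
Yes, F is conservative. φ = x + 5*y**2 - 5*z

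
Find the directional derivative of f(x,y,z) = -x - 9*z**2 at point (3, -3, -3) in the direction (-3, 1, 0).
3*sqrt(10)/10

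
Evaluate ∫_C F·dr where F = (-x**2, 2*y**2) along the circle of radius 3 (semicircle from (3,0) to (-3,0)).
18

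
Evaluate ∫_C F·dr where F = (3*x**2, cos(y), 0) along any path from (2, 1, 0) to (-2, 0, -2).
-16 - sin(1)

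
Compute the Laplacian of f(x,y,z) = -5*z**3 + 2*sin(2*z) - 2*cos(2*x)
-30*z - 8*sin(2*z) + 8*cos(2*x)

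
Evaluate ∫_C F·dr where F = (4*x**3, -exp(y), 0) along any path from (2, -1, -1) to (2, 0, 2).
-1 + exp(-1)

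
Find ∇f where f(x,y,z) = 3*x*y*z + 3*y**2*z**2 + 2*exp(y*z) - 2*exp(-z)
(3*y*z, z*(3*x + 6*y*z + 2*exp(y*z)), (y*(3*x + 6*y*z + 2*exp(y*z))*exp(z) + 2)*exp(-z))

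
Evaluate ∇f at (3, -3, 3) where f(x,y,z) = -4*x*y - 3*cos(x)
(3*sin(3) + 12, -12, 0)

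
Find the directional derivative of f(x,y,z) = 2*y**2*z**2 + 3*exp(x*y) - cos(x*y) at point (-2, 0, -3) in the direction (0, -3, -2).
18*sqrt(13)/13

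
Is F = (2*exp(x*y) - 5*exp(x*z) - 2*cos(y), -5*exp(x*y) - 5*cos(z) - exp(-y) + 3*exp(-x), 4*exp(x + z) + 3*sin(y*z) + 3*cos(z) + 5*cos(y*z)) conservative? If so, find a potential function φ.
No, ∇×F = (-5*z*sin(y*z) + 3*z*cos(y*z) - 5*sin(z), -5*x*exp(x*z) - 4*exp(x + z), -2*x*exp(x*y) - 5*y*exp(x*y) - 2*sin(y) - 3*exp(-x)) ≠ 0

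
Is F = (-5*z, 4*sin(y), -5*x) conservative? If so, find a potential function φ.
Yes, F is conservative. φ = -5*x*z - 4*cos(y)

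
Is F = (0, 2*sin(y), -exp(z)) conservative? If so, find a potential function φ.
Yes, F is conservative. φ = -exp(z) - 2*cos(y)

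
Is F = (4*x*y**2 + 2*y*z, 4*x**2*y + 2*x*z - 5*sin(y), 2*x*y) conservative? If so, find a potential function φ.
Yes, F is conservative. φ = 2*x**2*y**2 + 2*x*y*z + 5*cos(y)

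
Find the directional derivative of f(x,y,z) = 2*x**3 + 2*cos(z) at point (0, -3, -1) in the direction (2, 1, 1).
sqrt(6)*sin(1)/3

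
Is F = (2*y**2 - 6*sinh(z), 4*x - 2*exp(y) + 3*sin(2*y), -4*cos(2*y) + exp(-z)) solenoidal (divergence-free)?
No, ∇·F = -2*exp(y) + 6*cos(2*y) - exp(-z)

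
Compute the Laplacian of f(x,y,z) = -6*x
0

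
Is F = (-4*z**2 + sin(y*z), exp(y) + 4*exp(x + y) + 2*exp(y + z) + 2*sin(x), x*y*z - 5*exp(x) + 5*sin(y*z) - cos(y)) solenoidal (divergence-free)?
No, ∇·F = x*y + 5*y*cos(y*z) + exp(y) + 4*exp(x + y) + 2*exp(y + z)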